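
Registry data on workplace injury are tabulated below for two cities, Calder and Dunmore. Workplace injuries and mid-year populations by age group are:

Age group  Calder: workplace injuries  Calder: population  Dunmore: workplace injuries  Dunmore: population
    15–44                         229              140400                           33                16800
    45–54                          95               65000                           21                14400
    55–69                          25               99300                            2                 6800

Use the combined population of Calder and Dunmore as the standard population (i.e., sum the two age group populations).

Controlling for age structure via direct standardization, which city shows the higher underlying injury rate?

Age-specific rates per 10000 for Calder: 16.31, 14.62, 2.52.
For Dunmore: 19.64, 14.58, 2.94.
Combined standard total = 342700; weights = 0.4587, 0.2317, 0.3096.
Calder: 0.4587×16.31 + 0.2317×14.62 + 0.3096×2.52 = 11.6475 per 10000.
Dunmore: 0.4587×19.64 + 0.2317×14.58 + 0.3096×2.94 = 13.2998 per 10000.

Dunmore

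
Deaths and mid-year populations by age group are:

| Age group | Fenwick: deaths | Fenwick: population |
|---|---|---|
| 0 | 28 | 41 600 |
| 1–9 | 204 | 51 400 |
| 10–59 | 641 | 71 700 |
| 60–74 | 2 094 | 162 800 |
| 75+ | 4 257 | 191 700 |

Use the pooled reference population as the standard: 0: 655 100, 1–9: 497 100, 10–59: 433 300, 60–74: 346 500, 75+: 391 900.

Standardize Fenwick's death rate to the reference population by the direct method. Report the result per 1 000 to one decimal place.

Age-specific rates per 1 000 for Fenwick: 0.673, 3.969, 8.940, 12.862, 22.207.
Standard total = 2 323 900; weights = 0.2819, 0.2139, 0.1865, 0.1491, 0.1686.
Standardized rate: 0.2819×0.673 + 0.2139×3.969 + 0.1865×8.940 + 0.1491×12.862 + 0.1686×22.207 = 8.3683 per 1 000.

8.4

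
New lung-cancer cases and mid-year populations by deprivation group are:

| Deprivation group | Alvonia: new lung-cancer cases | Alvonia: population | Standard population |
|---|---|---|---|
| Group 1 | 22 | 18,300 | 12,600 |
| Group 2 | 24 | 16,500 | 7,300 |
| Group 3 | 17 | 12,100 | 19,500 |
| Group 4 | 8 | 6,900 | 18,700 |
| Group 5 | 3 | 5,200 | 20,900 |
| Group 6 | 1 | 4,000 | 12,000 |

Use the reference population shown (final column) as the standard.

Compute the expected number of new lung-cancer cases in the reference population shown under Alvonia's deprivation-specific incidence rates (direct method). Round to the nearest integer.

Deprivation-specific rates per 100,000 for Alvonia: 120.22, 145.45, 140.50, 115.94, 57.69, 25.00.
Expected new lung-cancer cases = Σ (standard pop × deprivation-specific rate ÷ 100,000)
= 12,600×120.22/100,000 + 7,300×145.45/100,000 + 19,500×140.50/100,000 + 18,700×115.94/100,000 + 20,900×57.69/100,000 + 12,000×25.00/100,000
= 15.15 + 10.62 + 27.40 + 21.68 + 12.06 + 3.00 = 89.90.

90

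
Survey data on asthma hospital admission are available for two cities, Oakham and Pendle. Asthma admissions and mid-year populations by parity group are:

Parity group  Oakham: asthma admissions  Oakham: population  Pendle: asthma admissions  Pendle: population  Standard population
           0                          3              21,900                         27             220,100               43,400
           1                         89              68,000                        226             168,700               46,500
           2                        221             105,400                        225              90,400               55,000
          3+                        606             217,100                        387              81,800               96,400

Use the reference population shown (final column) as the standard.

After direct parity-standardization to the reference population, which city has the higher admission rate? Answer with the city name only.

Parity-specific rates per 10,000 for Oakham: 1.37, 13.09, 20.97, 27.91.
For Pendle: 1.23, 13.40, 24.89, 47.31.
Standard total = 241,300; weights = 0.1799, 0.1927, 0.2279, 0.3995.
Oakham: 0.1799×1.37 + 0.1927×13.09 + 0.2279×20.97 + 0.3995×27.91 = 18.6993 per 10,000.
Pendle: 0.1799×1.23 + 0.1927×13.40 + 0.2279×24.89 + 0.3995×47.31 = 27.3760 per 10,000.
The crude rates (22.28 vs 15.42) would put Oakham higher, but that reflects its parity composition; once standardized to a common parity structure, Pendle has the higher underlying rate.

Pendle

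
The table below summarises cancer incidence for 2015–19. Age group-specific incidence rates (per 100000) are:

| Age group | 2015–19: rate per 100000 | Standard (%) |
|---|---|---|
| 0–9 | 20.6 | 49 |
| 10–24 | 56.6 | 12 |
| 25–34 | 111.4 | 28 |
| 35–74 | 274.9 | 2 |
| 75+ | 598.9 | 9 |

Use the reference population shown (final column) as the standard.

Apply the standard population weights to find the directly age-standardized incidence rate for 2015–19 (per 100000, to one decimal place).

Standard weights: 0.49, 0.12, 0.28, 0.02, 0.09.
Standardized rate: 0.4900×20.6 + 0.1200×56.6 + 0.2800×111.4 + 0.0200×274.9 + 0.0900×598.9 = 107.4770 per 100000.

107.5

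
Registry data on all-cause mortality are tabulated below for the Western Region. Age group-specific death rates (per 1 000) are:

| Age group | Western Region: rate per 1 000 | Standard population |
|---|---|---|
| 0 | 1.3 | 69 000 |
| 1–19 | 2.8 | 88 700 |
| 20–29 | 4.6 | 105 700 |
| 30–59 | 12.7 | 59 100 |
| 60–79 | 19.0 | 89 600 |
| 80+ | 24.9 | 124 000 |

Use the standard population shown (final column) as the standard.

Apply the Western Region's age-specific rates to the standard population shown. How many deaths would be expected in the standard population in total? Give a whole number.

Expected deaths = Σ (standard pop × age-specific rate ÷ 1 000)
= 69 000×1.3/1 000 + 88 700×2.8/1 000 + 105 700×4.6/1 000 + 59 100×12.7/1 000 + 89 600×19.0/1 000 + 124 000×24.9/1 000
= 89.70 + 248.36 + 486.22 + 750.57 + 1702.40 + 3087.60 = 6364.85.

6365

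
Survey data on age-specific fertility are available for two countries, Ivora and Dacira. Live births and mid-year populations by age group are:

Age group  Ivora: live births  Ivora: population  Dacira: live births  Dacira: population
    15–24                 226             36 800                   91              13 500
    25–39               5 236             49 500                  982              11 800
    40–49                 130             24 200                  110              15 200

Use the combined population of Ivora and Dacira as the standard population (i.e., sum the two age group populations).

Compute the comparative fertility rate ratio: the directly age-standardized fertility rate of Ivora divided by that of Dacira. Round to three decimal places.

1.223

Age-specific rates per 1 000 for Ivora: 6.141, 105.778, 5.372.
For Dacira: 6.741, 83.220, 7.237.
Combined standard total = 151 000; weights = 0.3331, 0.4060, 0.2609.
Ivora: 0.3331×6.141 + 0.4060×105.778 + 0.2609×5.372 = 46.3890 per 1 000.
Dacira: 0.3331×6.741 + 0.4060×83.220 + 0.2609×7.237 = 37.9179 per 1 000.
Ratio = 46.3890 ÷ 37.9179 = 1.22341.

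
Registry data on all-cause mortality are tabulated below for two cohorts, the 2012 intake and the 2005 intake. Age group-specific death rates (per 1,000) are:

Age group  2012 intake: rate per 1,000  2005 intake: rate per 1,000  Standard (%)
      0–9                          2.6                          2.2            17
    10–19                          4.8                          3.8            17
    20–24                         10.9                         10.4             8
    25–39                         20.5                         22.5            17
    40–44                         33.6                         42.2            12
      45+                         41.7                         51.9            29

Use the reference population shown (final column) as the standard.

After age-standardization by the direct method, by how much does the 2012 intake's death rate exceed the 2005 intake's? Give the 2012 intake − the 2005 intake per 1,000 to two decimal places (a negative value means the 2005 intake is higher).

-4.05

Standard weights: 0.17, 0.17, 0.08, 0.17, 0.12, 0.29.
The 2012 intake: 0.1700×2.6 + 0.1700×4.8 + 0.0800×10.9 + 0.1700×20.5 + 0.1200×33.6 + 0.2900×41.7 = 21.7400 per 1,000.
The 2005 intake: 0.1700×2.2 + 0.1700×3.8 + 0.0800×10.4 + 0.1700×22.5 + 0.1200×42.2 + 0.2900×51.9 = 25.7920 per 1,000.
Difference = 21.7400 − 25.7920 = -4.0520.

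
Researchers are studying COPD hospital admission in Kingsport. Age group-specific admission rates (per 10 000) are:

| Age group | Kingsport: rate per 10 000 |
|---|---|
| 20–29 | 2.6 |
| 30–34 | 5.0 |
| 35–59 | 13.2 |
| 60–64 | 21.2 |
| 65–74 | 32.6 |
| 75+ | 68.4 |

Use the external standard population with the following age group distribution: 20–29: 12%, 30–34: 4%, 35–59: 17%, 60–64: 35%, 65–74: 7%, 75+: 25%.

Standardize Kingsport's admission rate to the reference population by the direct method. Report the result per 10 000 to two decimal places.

Standard weights: 0.12, 0.04, 0.17, 0.35, 0.07, 0.25.
Standardized rate: 0.1200×2.6 + 0.0400×5.0 + 0.1700×13.2 + 0.3500×21.2 + 0.0700×32.6 + 0.2500×68.4 = 29.5580 per 10 000.

29.56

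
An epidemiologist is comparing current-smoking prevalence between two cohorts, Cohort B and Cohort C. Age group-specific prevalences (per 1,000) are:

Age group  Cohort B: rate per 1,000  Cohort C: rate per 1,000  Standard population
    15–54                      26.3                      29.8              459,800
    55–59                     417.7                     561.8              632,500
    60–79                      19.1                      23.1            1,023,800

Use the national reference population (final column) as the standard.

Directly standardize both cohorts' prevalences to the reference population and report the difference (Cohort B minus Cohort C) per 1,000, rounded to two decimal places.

-45.77

Standard total = 2,116,100; weights = 0.2173, 0.2989, 0.4838.
Cohort B: 0.2173×26.3 + 0.2989×417.7 + 0.4838×19.1 = 139.8056 per 1,000.
Cohort C: 0.2173×29.8 + 0.2989×561.8 + 0.4838×23.1 = 185.5727 per 1,000.
Difference = 139.8056 − 185.5727 = -45.7671.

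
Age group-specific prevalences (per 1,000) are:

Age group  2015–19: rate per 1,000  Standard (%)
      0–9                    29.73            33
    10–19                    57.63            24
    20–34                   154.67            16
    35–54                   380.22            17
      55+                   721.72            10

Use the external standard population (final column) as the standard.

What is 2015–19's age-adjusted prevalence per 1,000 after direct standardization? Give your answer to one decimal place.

Standard weights: 0.33, 0.24, 0.16, 0.17, 0.10.
Standardized rate: 0.3300×29.73 + 0.2400×57.63 + 0.1600×154.67 + 0.1700×380.22 + 0.1000×721.72 = 185.1987 per 1,000.

185.2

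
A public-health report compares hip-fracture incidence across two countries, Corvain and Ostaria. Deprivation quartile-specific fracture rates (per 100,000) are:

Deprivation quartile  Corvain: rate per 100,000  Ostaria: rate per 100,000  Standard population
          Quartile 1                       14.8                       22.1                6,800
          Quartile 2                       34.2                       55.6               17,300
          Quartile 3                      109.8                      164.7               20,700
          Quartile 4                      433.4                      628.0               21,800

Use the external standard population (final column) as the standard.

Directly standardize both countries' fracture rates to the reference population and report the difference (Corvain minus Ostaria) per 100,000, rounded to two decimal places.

-87.07

Standard total = 66,600; weights = 0.1021, 0.2598, 0.3108, 0.3273.
Corvain: 0.1021×14.8 + 0.2598×34.2 + 0.3108×109.8 + 0.3273×433.4 = 186.3856 per 100,000.
Ostaria: 0.1021×22.1 + 0.2598×55.6 + 0.3108×164.7 + 0.3273×628.0 = 273.4512 per 100,000.
Difference = 186.3856 − 273.4512 = -87.0656.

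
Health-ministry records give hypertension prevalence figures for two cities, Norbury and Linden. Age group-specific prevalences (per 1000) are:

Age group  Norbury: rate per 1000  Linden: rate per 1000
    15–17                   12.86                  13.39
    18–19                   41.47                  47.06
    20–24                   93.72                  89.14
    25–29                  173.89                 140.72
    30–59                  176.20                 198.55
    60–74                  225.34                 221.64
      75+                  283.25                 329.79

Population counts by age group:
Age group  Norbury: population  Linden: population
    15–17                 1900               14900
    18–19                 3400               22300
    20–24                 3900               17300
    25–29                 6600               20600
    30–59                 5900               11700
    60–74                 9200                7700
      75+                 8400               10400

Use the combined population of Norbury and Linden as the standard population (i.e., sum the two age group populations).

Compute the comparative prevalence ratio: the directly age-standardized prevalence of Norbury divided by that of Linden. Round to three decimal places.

Combined standard total = 144200; weights = 0.1165, 0.1782, 0.1470, 0.1886, 0.1221, 0.1172, 0.1304.
Norbury: 0.1165×12.86 + 0.1782×41.47 + 0.1470×93.72 + 0.1886×173.89 + 0.1221×176.20 + 0.1172×225.34 + 0.1304×283.25 = 140.3118 per 1000.
Linden: 0.1165×13.39 + 0.1782×47.06 + 0.1470×89.14 + 0.1886×140.72 + 0.1221×198.55 + 0.1172×221.64 + 0.1304×329.79 = 142.8016 per 1000.
Ratio = 140.3118 ÷ 142.8016 = 0.98256.

0.983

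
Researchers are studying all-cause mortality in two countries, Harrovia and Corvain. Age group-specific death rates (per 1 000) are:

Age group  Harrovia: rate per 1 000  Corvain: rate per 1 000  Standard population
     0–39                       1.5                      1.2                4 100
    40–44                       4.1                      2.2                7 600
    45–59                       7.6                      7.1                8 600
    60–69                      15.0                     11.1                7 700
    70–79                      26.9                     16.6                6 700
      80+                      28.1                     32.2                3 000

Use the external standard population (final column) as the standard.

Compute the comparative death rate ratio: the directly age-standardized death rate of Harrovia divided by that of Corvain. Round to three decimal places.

Standard total = 37 700; weights = 0.1088, 0.2016, 0.2281, 0.2042, 0.1777, 0.0796.
Harrovia: 0.1088×1.5 + 0.2016×4.1 + 0.2281×7.6 + 0.2042×15.0 + 0.1777×26.9 + 0.0796×28.1 = 12.8037 per 1 000.
Corvain: 0.1088×1.2 + 0.2016×2.2 + 0.2281×7.1 + 0.2042×11.1 + 0.1777×16.6 + 0.0796×32.2 = 9.9732 per 1 000.
Ratio = 12.8037 ÷ 9.9732 = 1.28381.

1.284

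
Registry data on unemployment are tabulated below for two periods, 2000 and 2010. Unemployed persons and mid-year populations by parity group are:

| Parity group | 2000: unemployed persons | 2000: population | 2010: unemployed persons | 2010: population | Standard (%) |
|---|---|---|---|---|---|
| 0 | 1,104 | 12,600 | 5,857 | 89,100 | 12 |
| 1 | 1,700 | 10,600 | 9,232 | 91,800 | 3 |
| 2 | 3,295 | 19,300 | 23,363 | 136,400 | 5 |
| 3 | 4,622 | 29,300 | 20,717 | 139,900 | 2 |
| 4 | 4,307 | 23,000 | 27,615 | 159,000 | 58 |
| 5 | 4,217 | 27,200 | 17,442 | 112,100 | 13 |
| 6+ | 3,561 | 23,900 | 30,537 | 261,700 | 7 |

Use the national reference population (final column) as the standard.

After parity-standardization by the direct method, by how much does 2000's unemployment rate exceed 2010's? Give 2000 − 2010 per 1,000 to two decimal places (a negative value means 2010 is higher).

Parity-specific rates per 1,000 for 2000: 87.619, 160.377, 170.725, 157.747, 187.261, 155.037, 148.996.
For 2010: 65.735, 100.566, 171.283, 148.084, 173.679, 155.593, 116.687.
Standard weights: 0.12, 0.03, 0.05, 0.02, 0.58, 0.13, 0.07.
2000: 0.1200×87.619 + 0.0300×160.377 + 0.0500×170.725 + 0.0200×157.747 + 0.5800×187.261 + 0.1300×155.037 + 0.0700×148.996 = 166.2126 per 1,000.
2010: 0.1200×65.735 + 0.0300×100.566 + 0.0500×171.283 + 0.0200×148.084 + 0.5800×173.679 + 0.1300×155.593 + 0.0700×116.687 = 151.5602 per 1,000.
Difference = 166.2126 − 151.5602 = 14.6524.

14.65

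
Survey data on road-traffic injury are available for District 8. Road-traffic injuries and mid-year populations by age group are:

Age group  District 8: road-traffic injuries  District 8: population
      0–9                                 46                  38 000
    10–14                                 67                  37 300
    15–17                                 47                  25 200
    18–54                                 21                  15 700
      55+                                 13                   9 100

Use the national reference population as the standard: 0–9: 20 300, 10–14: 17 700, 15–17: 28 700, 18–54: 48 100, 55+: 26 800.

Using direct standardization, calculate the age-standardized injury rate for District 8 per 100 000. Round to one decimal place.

150.1

Age-specific rates per 100 000 for District 8: 121.05, 179.62, 186.51, 133.76, 142.86.
Standard total = 141 600; weights = 0.1434, 0.1250, 0.2027, 0.3397, 0.1893.
Standardized rate: 0.1434×121.05 + 0.1250×179.62 + 0.2027×186.51 + 0.3397×133.76 + 0.1893×142.86 = 150.0836 per 100 000.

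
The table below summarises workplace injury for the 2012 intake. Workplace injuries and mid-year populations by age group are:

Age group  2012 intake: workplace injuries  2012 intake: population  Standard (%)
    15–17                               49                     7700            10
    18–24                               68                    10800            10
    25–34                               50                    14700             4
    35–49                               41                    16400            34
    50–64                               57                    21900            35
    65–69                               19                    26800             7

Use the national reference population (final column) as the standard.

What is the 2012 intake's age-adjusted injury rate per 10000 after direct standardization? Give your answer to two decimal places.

Age-specific rates per 10000 for the 2012 intake: 63.64, 62.96, 34.01, 25.00, 26.03, 7.09.
Standard weights: 0.10, 0.10, 0.04, 0.34, 0.35, 0.07.
Standardized rate: 0.1000×63.64 + 0.1000×62.96 + 0.0400×34.01 + 0.3400×25.00 + 0.3500×26.03 + 0.0700×7.09 = 32.1263 per 10000.

32.13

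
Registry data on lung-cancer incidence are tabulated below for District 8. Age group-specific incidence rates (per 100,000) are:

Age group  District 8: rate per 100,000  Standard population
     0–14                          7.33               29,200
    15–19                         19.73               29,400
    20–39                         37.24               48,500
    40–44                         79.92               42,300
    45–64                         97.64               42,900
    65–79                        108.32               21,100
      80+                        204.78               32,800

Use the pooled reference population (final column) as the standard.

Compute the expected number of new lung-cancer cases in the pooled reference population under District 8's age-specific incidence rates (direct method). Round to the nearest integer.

192

Expected new lung-cancer cases = Σ (standard pop × age-specific rate ÷ 100,000)
= 29,200×7.33/100,000 + 29,400×19.73/100,000 + 48,500×37.24/100,000 + 42,300×79.92/100,000 + 42,900×97.64/100,000 + 21,100×108.32/100,000 + 32,800×204.78/100,000
= 2.14 + 5.80 + 18.06 + 33.81 + 41.89 + 22.86 + 67.17 = 191.72.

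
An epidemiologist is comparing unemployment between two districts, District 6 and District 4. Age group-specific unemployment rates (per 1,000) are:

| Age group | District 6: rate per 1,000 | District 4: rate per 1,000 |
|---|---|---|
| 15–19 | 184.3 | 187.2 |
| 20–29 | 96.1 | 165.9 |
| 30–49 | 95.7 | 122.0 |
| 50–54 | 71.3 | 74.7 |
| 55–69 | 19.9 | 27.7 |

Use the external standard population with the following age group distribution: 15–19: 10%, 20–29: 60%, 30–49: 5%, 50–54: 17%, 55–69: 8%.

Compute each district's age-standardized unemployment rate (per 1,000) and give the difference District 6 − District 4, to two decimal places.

Standard weights: 0.10, 0.60, 0.05, 0.17, 0.08.
District 6: 0.1000×184.3 + 0.6000×96.1 + 0.0500×95.7 + 0.1700×71.3 + 0.0800×19.9 = 94.5880 per 1,000.
District 4: 0.1000×187.2 + 0.6000×165.9 + 0.0500×122.0 + 0.1700×74.7 + 0.0800×27.7 = 139.2750 per 1,000.
Difference = 94.5880 − 139.2750 = -44.6870.

-44.69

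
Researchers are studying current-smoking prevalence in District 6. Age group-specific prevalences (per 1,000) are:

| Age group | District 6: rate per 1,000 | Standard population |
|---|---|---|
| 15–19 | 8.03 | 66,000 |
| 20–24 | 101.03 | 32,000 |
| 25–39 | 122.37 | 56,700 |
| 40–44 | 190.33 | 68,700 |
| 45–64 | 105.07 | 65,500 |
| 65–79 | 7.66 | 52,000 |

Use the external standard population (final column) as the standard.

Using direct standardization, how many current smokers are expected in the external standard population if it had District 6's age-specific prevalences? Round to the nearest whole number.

Expected current smokers = Σ (standard pop × age-specific rate ÷ 1,000)
= 66,000×8.03/1,000 + 32,000×101.03/1,000 + 56,700×122.37/1,000 + 68,700×190.33/1,000 + 65,500×105.07/1,000 + 52,000×7.66/1,000
= 529.98 + 3232.96 + 6938.38 + 13075.67 + 6882.09 + 398.32 = 31057.40.

31057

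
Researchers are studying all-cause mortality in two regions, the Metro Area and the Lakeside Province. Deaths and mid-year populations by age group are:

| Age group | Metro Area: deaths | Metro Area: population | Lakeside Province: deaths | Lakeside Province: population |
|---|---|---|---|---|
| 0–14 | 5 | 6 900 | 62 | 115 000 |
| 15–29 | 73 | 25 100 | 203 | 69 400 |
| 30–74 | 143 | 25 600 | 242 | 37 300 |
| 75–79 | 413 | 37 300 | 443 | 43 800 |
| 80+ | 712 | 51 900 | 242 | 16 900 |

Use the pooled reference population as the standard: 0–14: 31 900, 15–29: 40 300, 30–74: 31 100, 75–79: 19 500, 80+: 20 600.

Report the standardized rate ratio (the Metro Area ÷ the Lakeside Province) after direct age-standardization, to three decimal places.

Age-specific rates per 100 000 for the Metro Area: 72.46, 290.84, 558.59, 1107.24, 1371.87.
For the Lakeside Province: 53.91, 292.51, 648.79, 1011.42, 1431.95.
Standard total = 143 400; weights = 0.2225, 0.2810, 0.2169, 0.1360, 0.1437.
The Metro Area: 0.2225×72.46 + 0.2810×290.84 + 0.2169×558.59 + 0.1360×1107.24 + 0.1437×1371.87 = 566.6404 per 100 000.
The Lakeside Province: 0.2225×53.91 + 0.2810×292.51 + 0.2169×648.79 + 0.1360×1011.42 + 0.1437×1431.95 = 578.1463 per 100 000.
Ratio = 566.6404 ÷ 578.1463 = 0.98010.

0.980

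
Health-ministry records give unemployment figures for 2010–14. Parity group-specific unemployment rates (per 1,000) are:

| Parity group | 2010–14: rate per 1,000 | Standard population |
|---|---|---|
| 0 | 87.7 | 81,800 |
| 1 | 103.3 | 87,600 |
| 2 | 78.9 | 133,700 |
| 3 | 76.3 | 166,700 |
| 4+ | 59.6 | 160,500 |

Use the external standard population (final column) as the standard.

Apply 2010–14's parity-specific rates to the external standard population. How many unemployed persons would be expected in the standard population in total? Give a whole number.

49057

Expected unemployed persons = Σ (standard pop × parity-specific rate ÷ 1,000)
= 81,800×87.7/1,000 + 87,600×103.3/1,000 + 133,700×78.9/1,000 + 166,700×76.3/1,000 + 160,500×59.6/1,000
= 7173.86 + 9049.08 + 10548.93 + 12719.21 + 9565.80 = 49056.88.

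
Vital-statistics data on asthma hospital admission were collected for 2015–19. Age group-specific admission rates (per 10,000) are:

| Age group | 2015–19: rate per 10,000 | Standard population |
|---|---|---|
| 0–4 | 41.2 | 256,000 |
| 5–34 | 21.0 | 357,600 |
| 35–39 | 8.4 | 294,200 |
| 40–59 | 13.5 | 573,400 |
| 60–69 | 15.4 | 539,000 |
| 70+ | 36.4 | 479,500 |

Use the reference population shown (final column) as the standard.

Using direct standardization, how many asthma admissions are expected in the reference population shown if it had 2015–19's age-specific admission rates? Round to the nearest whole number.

Expected asthma admissions = Σ (standard pop × age-specific rate ÷ 10,000)
= 256,000×41.2/10,000 + 357,600×21.0/10,000 + 294,200×8.4/10,000 + 573,400×13.5/10,000 + 539,000×15.4/10,000 + 479,500×36.4/10,000
= 1054.72 + 750.96 + 247.13 + 774.09 + 830.06 + 1745.38 = 5402.34.

5402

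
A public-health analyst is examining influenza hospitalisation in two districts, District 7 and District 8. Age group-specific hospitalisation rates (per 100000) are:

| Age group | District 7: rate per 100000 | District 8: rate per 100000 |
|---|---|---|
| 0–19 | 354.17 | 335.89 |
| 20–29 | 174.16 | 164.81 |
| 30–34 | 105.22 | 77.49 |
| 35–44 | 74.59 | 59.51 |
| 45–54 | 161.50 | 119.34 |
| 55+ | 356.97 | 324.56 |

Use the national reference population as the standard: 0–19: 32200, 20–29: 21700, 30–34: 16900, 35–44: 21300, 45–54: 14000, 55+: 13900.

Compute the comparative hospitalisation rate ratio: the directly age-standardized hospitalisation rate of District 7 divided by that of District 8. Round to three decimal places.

Standard total = 120000; weights = 0.2683, 0.1808, 0.1408, 0.1775, 0.1167, 0.1158.
District 7: 0.2683×354.17 + 0.1808×174.16 + 0.1408×105.22 + 0.1775×74.59 + 0.1167×161.50 + 0.1158×356.97 = 214.7785 per 100000.
District 8: 0.2683×335.89 + 0.1808×164.81 + 0.1408×77.49 + 0.1775×59.51 + 0.1167×119.34 + 0.1158×324.56 = 192.9277 per 100000.
Ratio = 214.7785 ÷ 192.9277 = 1.11326.

1.113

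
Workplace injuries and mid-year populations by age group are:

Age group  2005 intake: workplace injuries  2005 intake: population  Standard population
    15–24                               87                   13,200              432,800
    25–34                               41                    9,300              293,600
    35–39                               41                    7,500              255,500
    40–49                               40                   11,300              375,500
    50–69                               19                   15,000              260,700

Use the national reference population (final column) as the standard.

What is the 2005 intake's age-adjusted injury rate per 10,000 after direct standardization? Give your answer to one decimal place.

44.5

Age-specific rates per 10,000 for the 2005 intake: 65.91, 44.09, 54.67, 35.40, 12.67.
Standard total = 1,618,100; weights = 0.2675, 0.1814, 0.1579, 0.2321, 0.1611.
Standardized rate: 0.2675×65.91 + 0.1814×44.09 + 0.1579×54.67 + 0.2321×35.40 + 0.1611×12.67 = 44.5156 per 10,000.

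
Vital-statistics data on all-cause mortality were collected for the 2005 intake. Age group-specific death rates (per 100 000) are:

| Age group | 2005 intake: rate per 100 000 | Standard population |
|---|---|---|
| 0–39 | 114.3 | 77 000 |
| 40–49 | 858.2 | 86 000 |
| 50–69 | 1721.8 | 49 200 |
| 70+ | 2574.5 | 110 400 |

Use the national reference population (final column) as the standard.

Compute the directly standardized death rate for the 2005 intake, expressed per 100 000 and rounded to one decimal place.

1399.7

Standard total = 322 600; weights = 0.2387, 0.2666, 0.1525, 0.3422.
Standardized rate: 0.2387×114.3 + 0.2666×858.2 + 0.1525×1721.8 + 0.3422×2574.5 = 1399.7014 per 100 000.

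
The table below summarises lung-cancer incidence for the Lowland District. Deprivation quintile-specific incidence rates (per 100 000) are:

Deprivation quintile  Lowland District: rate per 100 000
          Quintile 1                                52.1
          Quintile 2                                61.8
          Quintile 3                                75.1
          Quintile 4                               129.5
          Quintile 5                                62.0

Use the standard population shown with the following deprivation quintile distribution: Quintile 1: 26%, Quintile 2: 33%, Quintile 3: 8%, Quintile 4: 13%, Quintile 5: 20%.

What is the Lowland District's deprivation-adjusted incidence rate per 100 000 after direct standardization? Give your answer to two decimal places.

69.18

Standard weights: 0.26, 0.33, 0.08, 0.13, 0.20.
Standardized rate: 0.2600×52.1 + 0.3300×61.8 + 0.0800×75.1 + 0.1300×129.5 + 0.2000×62.0 = 69.1830 per 100 000.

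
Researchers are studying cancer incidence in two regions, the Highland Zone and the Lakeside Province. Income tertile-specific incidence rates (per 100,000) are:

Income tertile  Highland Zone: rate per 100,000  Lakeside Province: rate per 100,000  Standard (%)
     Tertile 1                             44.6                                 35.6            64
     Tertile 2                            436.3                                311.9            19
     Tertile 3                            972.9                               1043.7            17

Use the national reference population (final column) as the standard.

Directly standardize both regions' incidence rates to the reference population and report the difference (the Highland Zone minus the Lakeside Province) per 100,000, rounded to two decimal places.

17.36

Standard weights: 0.64, 0.19, 0.17.
The Highland Zone: 0.6400×44.6 + 0.1900×436.3 + 0.1700×972.9 = 276.8340 per 100,000.
The Lakeside Province: 0.6400×35.6 + 0.1900×311.9 + 0.1700×1043.7 = 259.4740 per 100,000.
Difference = 276.8340 − 259.4740 = 17.3600.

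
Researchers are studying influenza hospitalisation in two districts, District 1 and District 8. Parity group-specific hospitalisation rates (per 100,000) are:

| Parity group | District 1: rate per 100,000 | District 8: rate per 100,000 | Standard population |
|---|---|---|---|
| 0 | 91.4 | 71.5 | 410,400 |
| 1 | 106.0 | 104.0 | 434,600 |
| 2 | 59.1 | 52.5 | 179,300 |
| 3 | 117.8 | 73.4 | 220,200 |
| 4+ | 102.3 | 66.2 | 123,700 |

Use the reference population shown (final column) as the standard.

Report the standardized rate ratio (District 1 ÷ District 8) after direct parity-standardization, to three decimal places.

1.226

Standard total = 1,368,200; weights = 0.3000, 0.3176, 0.1310, 0.1609, 0.0904.
District 1: 0.3000×91.4 + 0.3176×106.0 + 0.1310×59.1 + 0.1609×117.8 + 0.0904×102.3 = 97.0391 per 100,000.
District 8: 0.3000×71.5 + 0.3176×104.0 + 0.1310×52.5 + 0.1609×73.4 + 0.0904×66.2 = 79.1601 per 100,000.
Ratio = 97.0391 ÷ 79.1601 = 1.22586.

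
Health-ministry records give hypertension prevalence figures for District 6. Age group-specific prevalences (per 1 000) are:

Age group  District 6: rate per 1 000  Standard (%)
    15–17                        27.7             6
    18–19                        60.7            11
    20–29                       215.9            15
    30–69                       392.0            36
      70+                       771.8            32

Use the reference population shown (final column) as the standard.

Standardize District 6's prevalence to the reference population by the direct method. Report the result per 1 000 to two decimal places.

428.82

Standard weights: 0.06, 0.11, 0.15, 0.36, 0.32.
Standardized rate: 0.0600×27.7 + 0.1100×60.7 + 0.1500×215.9 + 0.3600×392.0 + 0.3200×771.8 = 428.8200 per 1 000.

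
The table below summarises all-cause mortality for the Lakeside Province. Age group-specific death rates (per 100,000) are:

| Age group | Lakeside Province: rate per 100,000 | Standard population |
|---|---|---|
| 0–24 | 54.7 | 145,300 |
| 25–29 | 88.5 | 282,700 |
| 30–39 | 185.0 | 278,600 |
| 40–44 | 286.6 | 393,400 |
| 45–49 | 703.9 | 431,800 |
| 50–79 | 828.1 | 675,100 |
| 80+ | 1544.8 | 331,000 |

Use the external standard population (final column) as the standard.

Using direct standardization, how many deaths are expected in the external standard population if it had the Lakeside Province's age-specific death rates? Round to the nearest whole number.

Expected deaths = Σ (standard pop × age-specific rate ÷ 100,000)
= 145,300×54.7/100,000 + 282,700×88.5/100,000 + 278,600×185.0/100,000 + 393,400×286.6/100,000 + 431,800×703.9/100,000 + 675,100×828.1/100,000 + 331,000×1544.8/100,000
= 79.48 + 250.19 + 515.41 + 1127.48 + 3039.44 + 5590.50 + 5113.29 = 15715.79.

15716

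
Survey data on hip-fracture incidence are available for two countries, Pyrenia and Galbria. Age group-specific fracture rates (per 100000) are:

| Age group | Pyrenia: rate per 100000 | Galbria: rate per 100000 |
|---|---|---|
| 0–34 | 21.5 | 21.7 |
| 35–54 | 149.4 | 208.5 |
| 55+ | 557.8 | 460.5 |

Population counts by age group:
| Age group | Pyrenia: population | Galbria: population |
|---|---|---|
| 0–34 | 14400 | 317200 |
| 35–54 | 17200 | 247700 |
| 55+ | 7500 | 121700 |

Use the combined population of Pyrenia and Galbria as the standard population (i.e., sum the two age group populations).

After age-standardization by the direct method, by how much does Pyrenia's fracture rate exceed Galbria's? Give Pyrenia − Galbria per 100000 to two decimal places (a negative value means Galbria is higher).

Combined standard total = 725700; weights = 0.4569, 0.3650, 0.1780.
Pyrenia: 0.4569×21.5 + 0.3650×149.4 + 0.1780×557.8 = 163.6671 per 100000.
Galbria: 0.4569×21.7 + 0.3650×208.5 + 0.1780×460.5 = 168.0088 per 100000.
Difference = 163.6671 − 168.0088 = -4.3417.

-4.34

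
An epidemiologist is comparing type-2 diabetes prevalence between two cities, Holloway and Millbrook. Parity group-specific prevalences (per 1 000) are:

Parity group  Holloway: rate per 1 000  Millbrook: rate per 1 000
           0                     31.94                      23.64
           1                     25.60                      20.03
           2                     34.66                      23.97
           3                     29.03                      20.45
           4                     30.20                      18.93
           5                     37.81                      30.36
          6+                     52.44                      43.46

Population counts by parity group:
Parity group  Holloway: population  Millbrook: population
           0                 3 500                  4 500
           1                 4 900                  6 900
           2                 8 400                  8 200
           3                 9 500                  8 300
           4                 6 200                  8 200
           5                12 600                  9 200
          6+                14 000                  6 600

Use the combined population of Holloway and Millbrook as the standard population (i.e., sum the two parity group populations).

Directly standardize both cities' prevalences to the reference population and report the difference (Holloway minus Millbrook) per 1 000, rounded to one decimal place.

Combined standard total = 111 000; weights = 0.0721, 0.1063, 0.1495, 0.1604, 0.1297, 0.1964, 0.1856.
Holloway: 0.0721×31.94 + 0.1063×25.60 + 0.1495×34.66 + 0.1604×29.03 + 0.1297×30.20 + 0.1964×37.81 + 0.1856×52.44 = 35.9378 per 1 000.
Millbrook: 0.0721×23.64 + 0.1063×20.03 + 0.1495×23.97 + 0.1604×20.45 + 0.1297×18.93 + 0.1964×30.36 + 0.1856×43.46 = 27.1811 per 1 000.
Difference = 35.9378 − 27.1811 = 8.7567.

8.8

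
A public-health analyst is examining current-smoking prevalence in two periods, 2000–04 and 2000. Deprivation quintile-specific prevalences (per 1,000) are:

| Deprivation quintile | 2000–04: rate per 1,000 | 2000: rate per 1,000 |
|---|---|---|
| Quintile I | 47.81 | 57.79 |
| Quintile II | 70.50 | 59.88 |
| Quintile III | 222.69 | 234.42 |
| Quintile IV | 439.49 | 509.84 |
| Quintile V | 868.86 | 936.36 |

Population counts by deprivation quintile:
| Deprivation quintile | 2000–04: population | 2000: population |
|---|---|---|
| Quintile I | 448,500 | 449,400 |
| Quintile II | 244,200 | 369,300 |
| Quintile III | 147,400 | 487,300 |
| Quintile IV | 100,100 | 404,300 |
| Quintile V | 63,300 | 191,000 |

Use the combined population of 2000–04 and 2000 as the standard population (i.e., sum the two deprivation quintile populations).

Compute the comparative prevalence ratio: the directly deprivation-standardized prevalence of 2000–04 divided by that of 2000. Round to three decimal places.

Combined standard total = 2,904,800; weights = 0.3091, 0.2112, 0.2185, 0.1736, 0.0875.
2000–04: 0.3091×47.81 + 0.2112×70.50 + 0.2185×222.69 + 0.1736×439.49 + 0.0875×868.86 = 230.7049 per 1,000.
2000: 0.3091×57.79 + 0.2112×59.88 + 0.2185×234.42 + 0.1736×509.84 + 0.0875×936.36 = 252.2349 per 1,000.
Ratio = 230.7049 ÷ 252.2349 = 0.91464.

0.915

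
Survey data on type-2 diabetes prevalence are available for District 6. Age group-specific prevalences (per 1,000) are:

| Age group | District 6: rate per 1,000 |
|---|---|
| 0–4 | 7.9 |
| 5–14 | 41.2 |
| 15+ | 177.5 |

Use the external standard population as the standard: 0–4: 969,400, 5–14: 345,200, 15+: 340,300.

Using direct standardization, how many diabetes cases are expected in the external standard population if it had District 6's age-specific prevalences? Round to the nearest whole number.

Expected diabetes cases = Σ (standard pop × age-specific rate ÷ 1,000)
= 969,400×7.9/1,000 + 345,200×41.2/1,000 + 340,300×177.5/1,000
= 7658.26 + 14222.24 + 60403.25 = 82283.75.

82284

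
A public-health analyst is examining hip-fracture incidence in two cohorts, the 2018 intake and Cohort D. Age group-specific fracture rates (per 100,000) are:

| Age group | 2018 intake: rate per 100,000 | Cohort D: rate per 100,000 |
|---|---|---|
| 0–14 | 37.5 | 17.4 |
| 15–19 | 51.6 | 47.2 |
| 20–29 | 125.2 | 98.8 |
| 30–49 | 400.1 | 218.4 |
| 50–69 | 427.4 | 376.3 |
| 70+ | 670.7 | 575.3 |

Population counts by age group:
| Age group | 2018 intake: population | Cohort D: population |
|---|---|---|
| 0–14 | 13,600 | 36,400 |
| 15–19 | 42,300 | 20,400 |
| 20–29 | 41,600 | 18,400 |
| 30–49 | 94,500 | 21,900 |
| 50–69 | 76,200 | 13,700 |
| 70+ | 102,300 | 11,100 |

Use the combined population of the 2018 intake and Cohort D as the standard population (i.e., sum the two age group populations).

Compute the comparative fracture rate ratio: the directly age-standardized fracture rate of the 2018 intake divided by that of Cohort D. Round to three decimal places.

Combined standard total = 492,400; weights = 0.1015, 0.1273, 0.1219, 0.2364, 0.1826, 0.2303.
The 2018 intake: 0.1015×37.5 + 0.1273×51.6 + 0.1219×125.2 + 0.2364×400.1 + 0.1826×427.4 + 0.2303×670.7 = 352.7104 per 100,000.
Cohort D: 0.1015×17.4 + 0.1273×47.2 + 0.1219×98.8 + 0.2364×218.4 + 0.1826×376.3 + 0.2303×575.3 = 272.6393 per 100,000.
Ratio = 352.7104 ÷ 272.6393 = 1.29369.

1.294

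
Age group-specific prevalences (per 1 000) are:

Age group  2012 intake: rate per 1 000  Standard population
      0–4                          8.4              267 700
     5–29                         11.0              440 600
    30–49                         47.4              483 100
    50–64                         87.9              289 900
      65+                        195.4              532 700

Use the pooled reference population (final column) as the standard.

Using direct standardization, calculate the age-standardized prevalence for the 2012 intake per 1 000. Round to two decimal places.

79.23

Standard total = 2 014 000; weights = 0.1329, 0.2188, 0.2399, 0.1439, 0.2645.
Standardized rate: 0.1329×8.4 + 0.2188×11.0 + 0.2399×47.4 + 0.1439×87.9 + 0.2645×195.4 = 79.2284 per 1 000.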